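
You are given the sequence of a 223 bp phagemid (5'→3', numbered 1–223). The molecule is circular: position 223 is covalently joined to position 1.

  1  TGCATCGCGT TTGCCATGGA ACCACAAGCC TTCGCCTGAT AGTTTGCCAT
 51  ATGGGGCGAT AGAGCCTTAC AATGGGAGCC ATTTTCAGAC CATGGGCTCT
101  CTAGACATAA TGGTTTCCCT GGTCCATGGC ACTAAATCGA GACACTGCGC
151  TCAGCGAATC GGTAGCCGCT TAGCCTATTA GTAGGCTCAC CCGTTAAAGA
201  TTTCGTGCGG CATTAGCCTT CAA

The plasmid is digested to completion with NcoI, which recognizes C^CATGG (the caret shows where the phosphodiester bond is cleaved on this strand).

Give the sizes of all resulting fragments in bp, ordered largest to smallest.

NcoI sites (CCATGG) start at positions 14, 90, 124.
NcoI cuts after the first base of each site, so after positions 14, 90, 124.
Circular molecule, 3 cuts → 3 fragments:
  15–90 → 76 bp
  91–124 → 34 bp
  125–223 then 1–14 → 99 + 14 = 113 bp
Sorted largest to smallest: 113, 76, 34 bp.

113, 76, 34 bp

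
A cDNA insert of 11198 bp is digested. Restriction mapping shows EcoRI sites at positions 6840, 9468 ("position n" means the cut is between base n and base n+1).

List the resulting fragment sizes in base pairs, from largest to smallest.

Linear molecule, 2 cuts → 3 fragments:
  6840 − 0 = 6840 bp
  9468 − 6840 = 2628 bp
  11198 − 9468 = 1730 bp
Sorted largest to smallest: 6840, 2628, 1730 bp.

6840, 2628, 1730 bp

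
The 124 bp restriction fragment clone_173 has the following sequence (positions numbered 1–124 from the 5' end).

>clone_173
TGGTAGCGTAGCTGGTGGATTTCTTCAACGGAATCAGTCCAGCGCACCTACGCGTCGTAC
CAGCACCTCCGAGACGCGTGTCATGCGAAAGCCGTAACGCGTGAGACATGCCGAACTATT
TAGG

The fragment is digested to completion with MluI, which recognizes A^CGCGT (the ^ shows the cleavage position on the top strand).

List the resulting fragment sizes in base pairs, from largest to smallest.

MluI sites (ACGCGT) start at positions 50, 74, 97.
MluI cuts after the first base of each site, so after positions 50, 74, 97.
Linear molecule, 3 cuts → 4 fragments:
  1–50 → 50 bp
  51–74 → 24 bp
  75–97 → 23 bp
  98–124 → 27 bp
Sorted largest to smallest: 50, 27, 24, 23 bp.

50, 27, 24, 23 bp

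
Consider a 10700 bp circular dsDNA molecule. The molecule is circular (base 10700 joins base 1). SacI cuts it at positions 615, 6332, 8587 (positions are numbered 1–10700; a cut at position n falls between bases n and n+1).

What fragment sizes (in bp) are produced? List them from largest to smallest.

5717, 2728, 2255 bp

Circular molecule, 3 cuts → 3 fragments:
  6332 − 615 = 5717 bp
  8587 − 6332 = 2255 bp
  wrap: 10700 − 8587 + 615 = 2728 bp
Sorted largest to smallest: 5717, 2728, 2255 bp.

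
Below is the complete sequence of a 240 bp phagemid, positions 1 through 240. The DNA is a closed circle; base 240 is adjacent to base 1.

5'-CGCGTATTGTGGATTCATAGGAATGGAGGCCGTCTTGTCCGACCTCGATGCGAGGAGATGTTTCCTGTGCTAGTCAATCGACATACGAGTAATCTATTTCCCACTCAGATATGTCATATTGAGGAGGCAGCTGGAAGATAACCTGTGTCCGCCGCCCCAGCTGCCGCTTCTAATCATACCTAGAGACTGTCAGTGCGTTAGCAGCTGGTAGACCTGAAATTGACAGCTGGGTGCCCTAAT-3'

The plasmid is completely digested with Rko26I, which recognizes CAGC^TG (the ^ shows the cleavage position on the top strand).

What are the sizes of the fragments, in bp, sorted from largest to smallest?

144, 44, 30, 22 bp

Rko26I sites (CAGCTG) start at positions 128, 158, 202, 224.
Rko26I cuts after base 4 of each site, so after positions 131, 161, 205, 227.
Circular molecule, 4 cuts → 4 fragments:
  132–161 → 30 bp
  162–205 → 44 bp
  206–227 → 22 bp
  228–240 then 1–131 → 13 + 131 = 144 bp
Sorted largest to smallest: 144, 44, 30, 22 bp.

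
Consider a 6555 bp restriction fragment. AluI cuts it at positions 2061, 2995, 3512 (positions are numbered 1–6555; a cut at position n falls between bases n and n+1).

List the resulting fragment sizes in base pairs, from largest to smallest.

3043, 2061, 934, 517 bp

Linear molecule, 3 cuts → 4 fragments:
  2061 − 0 = 2061 bp
  2995 − 2061 = 934 bp
  3512 − 2995 = 517 bp
  6555 − 3512 = 3043 bp
Sorted largest to smallest: 3043, 2061, 934, 517 bp.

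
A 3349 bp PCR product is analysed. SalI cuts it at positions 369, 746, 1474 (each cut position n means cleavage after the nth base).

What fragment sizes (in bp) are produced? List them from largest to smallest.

1875, 728, 377, 369 bp

Linear molecule, 3 cuts → 4 fragments:
  369 − 0 = 369 bp
  746 − 369 = 377 bp
  1474 − 746 = 728 bp
  3349 − 1474 = 1875 bp
Sorted largest to smallest: 1875, 728, 377, 369 bp.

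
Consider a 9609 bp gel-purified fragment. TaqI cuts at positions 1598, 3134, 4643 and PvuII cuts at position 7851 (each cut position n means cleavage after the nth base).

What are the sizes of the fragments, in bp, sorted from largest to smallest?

Combined cut positions (sorted): 1598, 3134, 4643, 7851.
Linear molecule, 4 cuts → 5 fragments:
  1598 − 0 = 1598 bp
  3134 − 1598 = 1536 bp
  4643 − 3134 = 1509 bp
  7851 − 4643 = 3208 bp
  9609 − 7851 = 1758 bp
Sorted largest to smallest: 3208, 1758, 1598, 1536, 1509 bp.

3208, 1758, 1598, 1536, 1509 bp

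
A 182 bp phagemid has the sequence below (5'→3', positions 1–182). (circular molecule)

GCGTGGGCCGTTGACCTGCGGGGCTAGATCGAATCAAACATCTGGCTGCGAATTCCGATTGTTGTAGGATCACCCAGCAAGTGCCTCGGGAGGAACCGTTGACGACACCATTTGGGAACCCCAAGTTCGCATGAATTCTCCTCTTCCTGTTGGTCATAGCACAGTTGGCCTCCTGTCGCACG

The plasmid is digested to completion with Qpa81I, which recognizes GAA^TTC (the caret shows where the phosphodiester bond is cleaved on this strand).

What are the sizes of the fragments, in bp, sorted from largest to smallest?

99, 83 bp

Qpa81I sites (GAATTC) start at positions 50, 133.
Qpa81I cuts after base 3 of each site, so after positions 52, 135.
Circular molecule, 2 cuts → 2 fragments:
  53–135 → 83 bp
  136–182 then 1–52 → 47 + 52 = 99 bp
Sorted largest to smallest: 99, 83 bp.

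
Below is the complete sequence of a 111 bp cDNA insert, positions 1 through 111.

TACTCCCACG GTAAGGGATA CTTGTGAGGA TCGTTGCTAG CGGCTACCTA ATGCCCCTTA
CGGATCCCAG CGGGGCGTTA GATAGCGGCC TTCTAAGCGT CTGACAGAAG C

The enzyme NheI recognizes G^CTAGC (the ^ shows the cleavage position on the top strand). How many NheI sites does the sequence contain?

1

GCTAGC occurs starting at position 36.
NheI cuts at 1 site.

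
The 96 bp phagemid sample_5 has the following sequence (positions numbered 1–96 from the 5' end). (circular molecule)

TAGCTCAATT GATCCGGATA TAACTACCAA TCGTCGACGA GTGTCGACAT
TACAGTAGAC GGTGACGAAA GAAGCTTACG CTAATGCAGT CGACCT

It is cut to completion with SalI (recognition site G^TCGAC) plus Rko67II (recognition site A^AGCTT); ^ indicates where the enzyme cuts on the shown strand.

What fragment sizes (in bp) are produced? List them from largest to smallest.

SalI sites (GTCGAC) start at positions 33, 43, 89.
SalI cuts after the first base of each site, so after positions 33, 43, 89.
The Rko67II site (AAGCTT) starts at position 72.
Rko67II cuts after the first base of each site, so after position 72.
Combined cut positions: 33, 43, 72, 89.
Circular molecule, 4 cuts → 4 fragments:
  34–43 → 10 bp
  44–72 → 29 bp
  73–89 → 17 bp
  90–96 then 1–33 → 7 + 33 = 40 bp
Sorted largest to smallest: 40, 29, 17, 10 bp.

40, 29, 17, 10 bp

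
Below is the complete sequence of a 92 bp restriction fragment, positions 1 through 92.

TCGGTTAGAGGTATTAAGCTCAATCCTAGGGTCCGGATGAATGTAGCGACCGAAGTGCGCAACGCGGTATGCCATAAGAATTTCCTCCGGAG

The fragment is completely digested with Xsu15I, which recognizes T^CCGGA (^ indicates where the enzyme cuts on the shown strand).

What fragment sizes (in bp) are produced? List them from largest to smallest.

Xsu15I sites (TCCGGA) start at positions 32, 86.
Xsu15I cuts after the first base of each site, so after positions 32, 86.
Linear molecule, 2 cuts → 3 fragments:
  1–32 → 32 bp
  33–86 → 54 bp
  87–92 → 6 bp
Sorted largest to smallest: 54, 32, 6 bp.

54, 32, 6 bp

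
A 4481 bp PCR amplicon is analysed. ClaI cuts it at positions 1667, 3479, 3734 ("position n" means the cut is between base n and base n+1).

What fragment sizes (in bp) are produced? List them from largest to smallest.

Linear molecule, 3 cuts → 4 fragments:
  1667 − 0 = 1667 bp
  3479 − 1667 = 1812 bp
  3734 − 3479 = 255 bp
  4481 − 3734 = 747 bp
Sorted largest to smallest: 1812, 1667, 747, 255 bp.

1812, 1667, 747, 255 bp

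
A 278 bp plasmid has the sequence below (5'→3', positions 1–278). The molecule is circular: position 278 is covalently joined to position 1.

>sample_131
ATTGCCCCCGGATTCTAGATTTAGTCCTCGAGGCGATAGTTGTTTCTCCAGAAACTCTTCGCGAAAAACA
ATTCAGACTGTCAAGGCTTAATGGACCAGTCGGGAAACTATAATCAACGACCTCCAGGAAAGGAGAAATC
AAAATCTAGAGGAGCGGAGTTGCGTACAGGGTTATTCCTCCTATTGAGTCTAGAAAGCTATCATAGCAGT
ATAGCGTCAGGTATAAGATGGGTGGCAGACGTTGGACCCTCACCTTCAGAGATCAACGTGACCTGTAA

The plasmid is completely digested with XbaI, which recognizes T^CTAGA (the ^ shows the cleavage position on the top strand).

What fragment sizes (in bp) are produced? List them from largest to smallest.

131, 103, 44 bp

XbaI sites (TCTAGA) start at positions 14, 145, 189.
XbaI cuts after the first base of each site, so after positions 14, 145, 189.
Circular molecule, 3 cuts → 3 fragments:
  15–145 → 131 bp
  146–189 → 44 bp
  190–278 then 1–14 → 89 + 14 = 103 bp
Sorted largest to smallest: 131, 103, 44 bp.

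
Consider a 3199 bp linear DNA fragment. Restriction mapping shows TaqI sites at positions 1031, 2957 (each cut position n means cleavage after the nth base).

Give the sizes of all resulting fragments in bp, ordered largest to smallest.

1926, 1031, 242 bp

Linear molecule, 2 cuts → 3 fragments:
  1031 − 0 = 1031 bp
  2957 − 1031 = 1926 bp
  3199 − 2957 = 242 bp
Sorted largest to smallest: 1926, 1031, 242 bp.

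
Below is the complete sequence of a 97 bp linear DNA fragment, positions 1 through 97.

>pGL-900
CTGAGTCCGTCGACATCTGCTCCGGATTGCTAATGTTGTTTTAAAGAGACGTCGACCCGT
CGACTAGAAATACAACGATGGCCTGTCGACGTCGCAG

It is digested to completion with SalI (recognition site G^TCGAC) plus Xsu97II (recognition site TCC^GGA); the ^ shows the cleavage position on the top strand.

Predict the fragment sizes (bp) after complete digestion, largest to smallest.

SalI sites (GTCGAC) start at positions 9, 51, 59, 85.
SalI cuts after the first base of each site, so after positions 9, 51, 59, 85.
The Xsu97II site (TCCGGA) starts at position 21.
Xsu97II cuts after base 3 of each site, so after position 23.
Combined cut positions: 9, 23, 51, 59, 85.
Linear molecule, 5 cuts → 6 fragments:
  1–9 → 9 bp
  10–23 → 14 bp
  24–51 → 28 bp
  52–59 → 8 bp
  60–85 → 26 bp
  86–97 → 12 bp
Sorted largest to smallest: 28, 26, 14, 12, 9, 8 bp.

28, 26, 14, 12, 9, 8 bp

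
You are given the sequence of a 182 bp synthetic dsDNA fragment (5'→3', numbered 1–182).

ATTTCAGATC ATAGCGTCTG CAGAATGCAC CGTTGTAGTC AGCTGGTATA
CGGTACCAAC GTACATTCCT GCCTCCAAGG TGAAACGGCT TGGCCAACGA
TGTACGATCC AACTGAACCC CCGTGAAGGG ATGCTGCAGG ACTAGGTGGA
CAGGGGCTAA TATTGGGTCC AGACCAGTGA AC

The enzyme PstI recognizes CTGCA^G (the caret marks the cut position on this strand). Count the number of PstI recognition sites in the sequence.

CTGCAG occurs starting at positions 18, 134.
PstI cuts at 2 sites.

2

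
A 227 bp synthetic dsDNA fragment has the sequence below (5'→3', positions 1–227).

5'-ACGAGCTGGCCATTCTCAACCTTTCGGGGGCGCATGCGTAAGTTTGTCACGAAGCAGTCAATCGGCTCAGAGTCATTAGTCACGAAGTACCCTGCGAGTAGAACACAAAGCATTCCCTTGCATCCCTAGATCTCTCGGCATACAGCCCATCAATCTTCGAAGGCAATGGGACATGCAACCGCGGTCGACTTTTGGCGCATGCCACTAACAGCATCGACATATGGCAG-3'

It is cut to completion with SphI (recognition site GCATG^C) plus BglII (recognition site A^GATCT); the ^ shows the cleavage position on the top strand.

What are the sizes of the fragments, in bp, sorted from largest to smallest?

SphI sites (GCATGC) start at positions 32, 197.
SphI cuts after base 5 of each site (before the last base), so after positions 36, 201.
The BglII site (AGATCT) starts at position 128.
BglII cuts after the first base of each site, so after position 128.
Combined cut positions: 36, 128, 201.
Linear molecule, 3 cuts → 4 fragments:
  1–36 → 36 bp
  37–128 → 92 bp
  129–201 → 73 bp
  202–227 → 26 bp
Sorted largest to smallest: 92, 73, 36, 26 bp.

92, 73, 36, 26 bp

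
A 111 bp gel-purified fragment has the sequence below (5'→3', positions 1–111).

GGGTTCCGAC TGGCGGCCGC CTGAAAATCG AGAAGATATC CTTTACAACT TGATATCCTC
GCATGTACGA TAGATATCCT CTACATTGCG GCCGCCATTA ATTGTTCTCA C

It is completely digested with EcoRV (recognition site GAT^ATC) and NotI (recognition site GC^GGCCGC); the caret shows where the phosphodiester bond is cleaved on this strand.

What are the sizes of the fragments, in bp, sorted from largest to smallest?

EcoRV sites (GATATC) start at positions 35, 52, 73.
EcoRV cuts after base 3 of each site, so after positions 37, 54, 75.
NotI sites (GCGGCCGC) start at positions 13, 88.
NotI cuts after base 2 of each site, so after positions 14, 89.
Combined cut positions: 14, 37, 54, 75, 89.
Linear molecule, 5 cuts → 6 fragments:
  1–14 → 14 bp
  15–37 → 23 bp
  38–54 → 17 bp
  55–75 → 21 bp
  76–89 → 14 bp
  90–111 → 22 bp
Sorted largest to smallest: 23, 22, 21, 17, 14, 14 bp.

23, 22, 21, 17, 14, 14 bp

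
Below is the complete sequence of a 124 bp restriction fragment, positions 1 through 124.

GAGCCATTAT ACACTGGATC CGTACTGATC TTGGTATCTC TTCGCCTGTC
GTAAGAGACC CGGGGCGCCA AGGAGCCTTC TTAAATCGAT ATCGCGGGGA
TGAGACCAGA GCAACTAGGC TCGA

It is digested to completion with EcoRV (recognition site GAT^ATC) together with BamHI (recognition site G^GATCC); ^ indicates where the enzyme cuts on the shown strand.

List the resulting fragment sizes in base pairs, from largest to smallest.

74, 34, 16 bp

The EcoRV site (GATATC) starts at position 88.
EcoRV cuts after base 3 of each site, so after position 90.
The BamHI site (GGATCC) starts at position 16.
BamHI cuts after the first base of each site, so after position 16.
Combined cut positions: 16, 90.
Linear molecule, 2 cuts → 3 fragments:
  1–16 → 16 bp
  17–90 → 74 bp
  91–124 → 34 bp
Sorted largest to smallest: 74, 34, 16 bp.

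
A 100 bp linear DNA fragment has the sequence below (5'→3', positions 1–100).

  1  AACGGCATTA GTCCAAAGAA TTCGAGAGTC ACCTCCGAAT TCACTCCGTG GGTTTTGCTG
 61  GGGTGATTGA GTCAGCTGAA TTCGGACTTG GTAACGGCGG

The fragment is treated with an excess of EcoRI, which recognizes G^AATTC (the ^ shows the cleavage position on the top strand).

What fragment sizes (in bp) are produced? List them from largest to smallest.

41, 22, 19, 18 bp

EcoRI sites (GAATTC) start at positions 18, 37, 78.
EcoRI cuts after the first base of each site, so after positions 18, 37, 78.
Linear molecule, 3 cuts → 4 fragments:
  1–18 → 18 bp
  19–37 → 19 bp
  38–78 → 41 bp
  79–100 → 22 bp
Sorted largest to smallest: 41, 22, 19, 18 bp.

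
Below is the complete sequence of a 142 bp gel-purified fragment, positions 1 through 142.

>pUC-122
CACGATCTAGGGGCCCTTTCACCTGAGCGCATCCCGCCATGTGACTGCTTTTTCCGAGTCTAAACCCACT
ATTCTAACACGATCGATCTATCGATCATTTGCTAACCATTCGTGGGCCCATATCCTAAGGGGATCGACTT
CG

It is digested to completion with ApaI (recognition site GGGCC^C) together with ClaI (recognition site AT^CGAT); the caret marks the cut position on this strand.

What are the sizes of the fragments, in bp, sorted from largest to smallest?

ApaI sites (GGGCCC) start at positions 11, 114.
ApaI cuts after base 5 of each site (before the last base), so after positions 15, 118.
ClaI sites (ATCGAT) start at positions 82, 90.
ClaI cuts after base 2 of each site, so after positions 83, 91.
Combined cut positions: 15, 83, 91, 118.
Linear molecule, 4 cuts → 5 fragments:
  1–15 → 15 bp
  16–83 → 68 bp
  84–91 → 8 bp
  92–118 → 27 bp
  119–142 → 24 bp
Sorted largest to smallest: 68, 27, 24, 15, 8 bp.

68, 27, 24, 15, 8 bp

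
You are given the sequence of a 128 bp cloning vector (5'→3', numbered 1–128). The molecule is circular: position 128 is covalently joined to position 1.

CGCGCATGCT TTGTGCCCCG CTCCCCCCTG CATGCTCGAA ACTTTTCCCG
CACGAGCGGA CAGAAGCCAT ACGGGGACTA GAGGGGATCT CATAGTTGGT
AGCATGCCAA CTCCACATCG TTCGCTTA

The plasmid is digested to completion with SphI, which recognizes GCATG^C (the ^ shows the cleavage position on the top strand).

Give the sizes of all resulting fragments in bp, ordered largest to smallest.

SphI sites (GCATGC) start at positions 4, 30, 102.
SphI cuts after base 5 of each site (before the last base), so after positions 8, 34, 106.
Circular molecule, 3 cuts → 3 fragments:
  9–34 → 26 bp
  35–106 → 72 bp
  107–128 then 1–8 → 22 + 8 = 30 bp
Sorted largest to smallest: 72, 30, 26 bp.

72, 30, 26 bp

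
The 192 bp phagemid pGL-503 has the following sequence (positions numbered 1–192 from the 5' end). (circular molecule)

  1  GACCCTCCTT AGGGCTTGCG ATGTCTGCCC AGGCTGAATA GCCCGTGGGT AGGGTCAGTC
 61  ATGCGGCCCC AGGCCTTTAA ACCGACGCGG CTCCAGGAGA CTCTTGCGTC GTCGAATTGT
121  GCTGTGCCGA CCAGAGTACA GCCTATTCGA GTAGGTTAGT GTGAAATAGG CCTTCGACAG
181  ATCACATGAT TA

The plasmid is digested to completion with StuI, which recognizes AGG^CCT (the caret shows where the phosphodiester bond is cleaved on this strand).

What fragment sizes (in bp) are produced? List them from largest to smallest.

97, 95 bp

StuI sites (AGGCCT) start at positions 71, 168.
StuI cuts after base 3 of each site, so after positions 73, 170.
Circular molecule, 2 cuts → 2 fragments:
  74–170 → 97 bp
  171–192 then 1–73 → 22 + 73 = 95 bp
Sorted largest to smallest: 97, 95 bp.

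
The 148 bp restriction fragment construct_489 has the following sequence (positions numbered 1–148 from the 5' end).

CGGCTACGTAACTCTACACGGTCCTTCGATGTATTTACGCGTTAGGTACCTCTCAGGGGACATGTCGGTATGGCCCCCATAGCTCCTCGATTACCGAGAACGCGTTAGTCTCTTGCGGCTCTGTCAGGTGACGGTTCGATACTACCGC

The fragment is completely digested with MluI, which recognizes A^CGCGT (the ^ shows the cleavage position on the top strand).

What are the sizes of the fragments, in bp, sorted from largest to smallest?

63, 48, 37 bp

MluI sites (ACGCGT) start at positions 37, 100.
MluI cuts after the first base of each site, so after positions 37, 100.
Linear molecule, 2 cuts → 3 fragments:
  1–37 → 37 bp
  38–100 → 63 bp
  101–148 → 48 bp
Sorted largest to smallest: 63, 48, 37 bp.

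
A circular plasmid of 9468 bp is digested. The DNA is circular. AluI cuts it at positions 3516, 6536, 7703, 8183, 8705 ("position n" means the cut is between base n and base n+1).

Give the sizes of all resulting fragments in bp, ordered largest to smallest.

4279, 3020, 1167, 522, 480 bp

Circular molecule, 5 cuts → 5 fragments:
  6536 − 3516 = 3020 bp
  7703 − 6536 = 1167 bp
  8183 − 7703 = 480 bp
  8705 − 8183 = 522 bp
  wrap: 9468 − 8705 + 3516 = 4279 bp
Sorted largest to smallest: 4279, 3020, 1167, 522, 480 bp.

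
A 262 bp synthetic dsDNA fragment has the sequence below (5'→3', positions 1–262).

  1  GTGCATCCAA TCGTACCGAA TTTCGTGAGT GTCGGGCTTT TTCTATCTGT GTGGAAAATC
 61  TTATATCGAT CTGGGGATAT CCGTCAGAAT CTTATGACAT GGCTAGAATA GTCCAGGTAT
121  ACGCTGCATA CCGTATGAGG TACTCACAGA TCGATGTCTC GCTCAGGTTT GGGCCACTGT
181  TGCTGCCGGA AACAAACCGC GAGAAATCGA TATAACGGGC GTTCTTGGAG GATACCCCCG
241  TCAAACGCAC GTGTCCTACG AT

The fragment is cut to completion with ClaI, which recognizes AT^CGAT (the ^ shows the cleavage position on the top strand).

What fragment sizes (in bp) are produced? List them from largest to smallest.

ClaI sites (ATCGAT) start at positions 65, 150, 206.
ClaI cuts after base 2 of each site, so after positions 66, 151, 207.
Linear molecule, 3 cuts → 4 fragments:
  1–66 → 66 bp
  67–151 → 85 bp
  152–207 → 56 bp
  208–262 → 55 bp
Sorted largest to smallest: 85, 66, 56, 55 bp.

85, 66, 56, 55 bp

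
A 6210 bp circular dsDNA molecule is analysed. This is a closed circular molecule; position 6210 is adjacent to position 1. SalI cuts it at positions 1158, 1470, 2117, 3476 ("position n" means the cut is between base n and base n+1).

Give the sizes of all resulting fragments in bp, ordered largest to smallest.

3892, 1359, 647, 312 bp

Circular molecule, 4 cuts → 4 fragments:
  1470 − 1158 = 312 bp
  2117 − 1470 = 647 bp
  3476 − 2117 = 1359 bp
  wrap: 6210 − 3476 + 1158 = 3892 bp
Sorted largest to smallest: 3892, 1359, 647, 312 bp.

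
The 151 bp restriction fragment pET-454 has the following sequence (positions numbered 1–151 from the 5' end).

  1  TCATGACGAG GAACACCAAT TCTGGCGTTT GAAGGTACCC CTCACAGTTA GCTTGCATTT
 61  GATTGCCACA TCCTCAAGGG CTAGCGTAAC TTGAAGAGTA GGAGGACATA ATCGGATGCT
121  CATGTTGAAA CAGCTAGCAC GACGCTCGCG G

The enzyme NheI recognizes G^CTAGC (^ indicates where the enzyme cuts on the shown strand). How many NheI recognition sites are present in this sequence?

2

GCTAGC occurs starting at positions 80, 133.
NheI cuts at 2 sites.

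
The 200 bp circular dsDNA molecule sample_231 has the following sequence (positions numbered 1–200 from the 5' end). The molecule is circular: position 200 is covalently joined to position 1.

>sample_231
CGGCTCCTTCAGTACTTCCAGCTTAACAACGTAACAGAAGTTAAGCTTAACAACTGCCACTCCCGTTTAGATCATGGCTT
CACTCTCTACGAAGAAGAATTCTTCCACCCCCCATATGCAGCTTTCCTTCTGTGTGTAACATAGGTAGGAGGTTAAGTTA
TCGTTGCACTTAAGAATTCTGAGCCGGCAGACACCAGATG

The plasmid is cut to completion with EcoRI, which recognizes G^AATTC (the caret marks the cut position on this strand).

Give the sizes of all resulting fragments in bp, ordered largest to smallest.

EcoRI sites (GAATTC) start at positions 97, 174.
EcoRI cuts after the first base of each site, so after positions 97, 174.
Circular molecule, 2 cuts → 2 fragments:
  98–174 → 77 bp
  175–200 then 1–97 → 26 + 97 = 123 bp
Sorted largest to smallest: 123, 77 bp.

123, 77 bp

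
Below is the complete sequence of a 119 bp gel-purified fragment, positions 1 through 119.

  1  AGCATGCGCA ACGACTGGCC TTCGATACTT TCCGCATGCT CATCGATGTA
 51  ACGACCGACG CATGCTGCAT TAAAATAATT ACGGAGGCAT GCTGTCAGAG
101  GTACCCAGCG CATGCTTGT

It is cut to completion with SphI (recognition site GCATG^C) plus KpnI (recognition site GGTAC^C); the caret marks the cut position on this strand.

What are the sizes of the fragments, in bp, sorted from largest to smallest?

SphI sites (GCATGC) start at positions 2, 34, 60, 87, 110.
SphI cuts after base 5 of each site (before the last base), so after positions 6, 38, 64, 91, 114.
The KpnI site (GGTACC) starts at position 100.
KpnI cuts after base 5 of each site (before the last base), so after position 104.
Combined cut positions: 6, 38, 64, 91, 104, 114.
Linear molecule, 6 cuts → 7 fragments:
  1–6 → 6 bp
  7–38 → 32 bp
  39–64 → 26 bp
  65–91 → 27 bp
  92–104 → 13 bp
  105–114 → 10 bp
  115–119 → 5 bp
Sorted largest to smallest: 32, 27, 26, 13, 10, 6, 5 bp.

32, 27, 26, 13, 10, 6, 5 bp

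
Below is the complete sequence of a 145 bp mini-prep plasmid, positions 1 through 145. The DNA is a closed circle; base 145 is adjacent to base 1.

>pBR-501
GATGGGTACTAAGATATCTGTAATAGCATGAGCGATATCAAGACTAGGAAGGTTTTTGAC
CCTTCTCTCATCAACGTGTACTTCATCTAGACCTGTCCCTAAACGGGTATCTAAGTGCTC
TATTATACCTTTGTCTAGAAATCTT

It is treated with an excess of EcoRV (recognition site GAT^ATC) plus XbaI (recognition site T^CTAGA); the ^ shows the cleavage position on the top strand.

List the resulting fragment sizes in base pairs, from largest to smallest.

EcoRV sites (GATATC) start at positions 13, 34.
EcoRV cuts after base 3 of each site, so after positions 15, 36.
XbaI sites (TCTAGA) start at positions 86, 134.
XbaI cuts after the first base of each site, so after positions 86, 134.
Combined cut positions: 15, 36, 86, 134.
Circular molecule, 4 cuts → 4 fragments:
  16–36 → 21 bp
  37–86 → 50 bp
  87–134 → 48 bp
  135–145 then 1–15 → 11 + 15 = 26 bp
Sorted largest to smallest: 50, 48, 26, 21 bp.

50, 48, 26, 21 bp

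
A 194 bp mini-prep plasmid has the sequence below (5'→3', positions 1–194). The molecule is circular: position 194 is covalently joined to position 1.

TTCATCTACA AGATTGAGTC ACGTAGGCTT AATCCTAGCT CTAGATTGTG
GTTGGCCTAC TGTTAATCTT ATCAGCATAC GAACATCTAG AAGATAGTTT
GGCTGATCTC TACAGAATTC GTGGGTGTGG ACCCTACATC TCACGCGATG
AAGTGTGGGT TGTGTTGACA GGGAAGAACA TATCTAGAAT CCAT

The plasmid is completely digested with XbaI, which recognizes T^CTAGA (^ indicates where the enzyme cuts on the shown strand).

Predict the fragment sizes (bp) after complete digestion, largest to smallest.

97, 51, 46 bp

XbaI sites (TCTAGA) start at positions 40, 86, 183.
XbaI cuts after the first base of each site, so after positions 40, 86, 183.
Circular molecule, 3 cuts → 3 fragments:
  41–86 → 46 bp
  87–183 → 97 bp
  184–194 then 1–40 → 11 + 40 = 51 bp
Sorted largest to smallest: 97, 51, 46 bp.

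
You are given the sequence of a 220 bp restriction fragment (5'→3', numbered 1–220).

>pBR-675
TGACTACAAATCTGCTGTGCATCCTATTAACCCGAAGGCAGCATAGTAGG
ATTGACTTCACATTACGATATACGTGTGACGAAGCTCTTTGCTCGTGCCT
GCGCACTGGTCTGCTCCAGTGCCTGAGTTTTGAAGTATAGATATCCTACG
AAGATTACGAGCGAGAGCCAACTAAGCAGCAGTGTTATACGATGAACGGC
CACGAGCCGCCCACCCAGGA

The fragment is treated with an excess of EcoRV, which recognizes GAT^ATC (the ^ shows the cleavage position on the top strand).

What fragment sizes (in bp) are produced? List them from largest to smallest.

142, 78 bp

The EcoRV site (GATATC) starts at position 140.
EcoRV cuts after base 3 of each site, so after position 142.
Linear molecule, 1 cut → 2 fragments:
  1–142 → 142 bp
  143–220 → 78 bp
Sorted largest to smallest: 142, 78 bp.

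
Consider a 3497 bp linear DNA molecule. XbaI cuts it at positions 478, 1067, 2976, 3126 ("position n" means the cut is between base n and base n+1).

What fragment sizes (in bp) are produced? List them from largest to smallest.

1909, 589, 478, 371, 150 bp

Linear molecule, 4 cuts → 5 fragments:
  478 − 0 = 478 bp
  1067 − 478 = 589 bp
  2976 − 1067 = 1909 bp
  3126 − 2976 = 150 bp
  3497 − 3126 = 371 bp
Sorted largest to smallest: 1909, 589, 478, 371, 150 bp.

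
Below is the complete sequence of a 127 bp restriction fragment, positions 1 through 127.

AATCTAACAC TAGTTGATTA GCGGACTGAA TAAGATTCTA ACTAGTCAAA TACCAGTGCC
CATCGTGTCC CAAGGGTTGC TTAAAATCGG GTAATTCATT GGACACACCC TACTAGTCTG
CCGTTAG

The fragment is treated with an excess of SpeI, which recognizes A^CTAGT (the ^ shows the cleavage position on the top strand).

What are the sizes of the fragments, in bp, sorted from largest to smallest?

SpeI sites (ACTAGT) start at positions 9, 41, 112.
SpeI cuts after the first base of each site, so after positions 9, 41, 112.
Linear molecule, 3 cuts → 4 fragments:
  1–9 → 9 bp
  10–41 → 32 bp
  42–112 → 71 bp
  113–127 → 15 bp
Sorted largest to smallest: 71, 32, 15, 9 bp.

71, 32, 15, 9 bp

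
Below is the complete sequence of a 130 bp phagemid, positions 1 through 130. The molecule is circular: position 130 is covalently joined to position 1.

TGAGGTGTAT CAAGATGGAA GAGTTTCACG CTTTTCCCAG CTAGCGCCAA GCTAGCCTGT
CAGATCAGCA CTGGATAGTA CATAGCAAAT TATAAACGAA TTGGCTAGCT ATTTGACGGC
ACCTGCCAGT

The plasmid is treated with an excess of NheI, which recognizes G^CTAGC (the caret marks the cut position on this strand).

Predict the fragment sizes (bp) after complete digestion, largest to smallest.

NheI sites (GCTAGC) start at positions 40, 51, 104.
NheI cuts after the first base of each site, so after positions 40, 51, 104.
Circular molecule, 3 cuts → 3 fragments:
  41–51 → 11 bp
  52–104 → 53 bp
  105–130 then 1–40 → 26 + 40 = 66 bp
Sorted largest to smallest: 66, 53, 11 bp.

66, 53, 11 bp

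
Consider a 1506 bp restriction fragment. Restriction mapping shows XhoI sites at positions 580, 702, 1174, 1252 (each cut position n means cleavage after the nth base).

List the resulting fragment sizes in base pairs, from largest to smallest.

Linear molecule, 4 cuts → 5 fragments:
  580 − 0 = 580 bp
  702 − 580 = 122 bp
  1174 − 702 = 472 bp
  1252 − 1174 = 78 bp
  1506 − 1252 = 254 bp
Sorted largest to smallest: 580, 472, 254, 122, 78 bp.

580, 472, 254, 122, 78 bp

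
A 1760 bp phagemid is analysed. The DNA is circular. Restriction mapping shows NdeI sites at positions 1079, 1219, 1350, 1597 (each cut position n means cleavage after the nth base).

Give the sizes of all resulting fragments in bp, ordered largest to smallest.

Circular molecule, 4 cuts → 4 fragments:
  1219 − 1079 = 140 bp
  1350 − 1219 = 131 bp
  1597 − 1350 = 247 bp
  wrap: 1760 − 1597 + 1079 = 1242 bp
Sorted largest to smallest: 1242, 247, 140, 131 bp.

1242, 247, 140, 131 bp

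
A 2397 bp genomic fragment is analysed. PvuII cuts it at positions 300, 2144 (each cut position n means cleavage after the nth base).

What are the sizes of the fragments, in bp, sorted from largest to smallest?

Linear molecule, 2 cuts → 3 fragments:
  300 − 0 = 300 bp
  2144 − 300 = 1844 bp
  2397 − 2144 = 253 bp
Sorted largest to smallest: 1844, 300, 253 bp.

1844, 300, 253 bp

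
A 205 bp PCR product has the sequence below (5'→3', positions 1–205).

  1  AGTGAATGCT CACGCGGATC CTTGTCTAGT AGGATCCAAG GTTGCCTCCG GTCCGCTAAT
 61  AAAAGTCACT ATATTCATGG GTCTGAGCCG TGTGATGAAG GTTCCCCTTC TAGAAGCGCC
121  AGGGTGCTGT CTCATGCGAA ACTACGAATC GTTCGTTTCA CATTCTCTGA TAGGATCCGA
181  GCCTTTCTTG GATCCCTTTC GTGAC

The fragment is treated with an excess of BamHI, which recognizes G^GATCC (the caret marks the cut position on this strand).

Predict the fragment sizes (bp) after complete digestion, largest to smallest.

BamHI sites (GGATCC) start at positions 16, 32, 173, 190.
BamHI cuts after the first base of each site, so after positions 16, 32, 173, 190.
Linear molecule, 4 cuts → 5 fragments:
  1–16 → 16 bp
  17–32 → 16 bp
  33–173 → 141 bp
  174–190 → 17 bp
  191–205 → 15 bp
Sorted largest to smallest: 141, 17, 16, 16, 15 bp.

141, 17, 16, 16, 15 bp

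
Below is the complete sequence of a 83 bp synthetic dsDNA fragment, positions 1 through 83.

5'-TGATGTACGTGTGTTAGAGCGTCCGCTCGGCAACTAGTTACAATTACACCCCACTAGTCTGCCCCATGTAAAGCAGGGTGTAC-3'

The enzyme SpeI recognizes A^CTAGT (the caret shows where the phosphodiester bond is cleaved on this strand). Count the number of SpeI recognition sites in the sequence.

ACTAGT occurs starting at positions 33, 53.
SpeI cuts at 2 sites.

2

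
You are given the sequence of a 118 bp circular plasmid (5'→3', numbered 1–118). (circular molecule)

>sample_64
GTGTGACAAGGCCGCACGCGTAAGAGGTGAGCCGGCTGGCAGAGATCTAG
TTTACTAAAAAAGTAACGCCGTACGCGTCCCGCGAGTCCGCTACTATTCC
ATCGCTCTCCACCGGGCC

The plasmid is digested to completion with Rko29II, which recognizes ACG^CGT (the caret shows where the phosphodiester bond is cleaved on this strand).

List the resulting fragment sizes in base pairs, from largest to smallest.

Rko29II sites (ACGCGT) start at positions 16, 73.
Rko29II cuts after base 3 of each site, so after positions 18, 75.
Circular molecule, 2 cuts → 2 fragments:
  19–75 → 57 bp
  76–118 then 1–18 → 43 + 18 = 61 bp
Sorted largest to smallest: 61, 57 bp.

61, 57 bp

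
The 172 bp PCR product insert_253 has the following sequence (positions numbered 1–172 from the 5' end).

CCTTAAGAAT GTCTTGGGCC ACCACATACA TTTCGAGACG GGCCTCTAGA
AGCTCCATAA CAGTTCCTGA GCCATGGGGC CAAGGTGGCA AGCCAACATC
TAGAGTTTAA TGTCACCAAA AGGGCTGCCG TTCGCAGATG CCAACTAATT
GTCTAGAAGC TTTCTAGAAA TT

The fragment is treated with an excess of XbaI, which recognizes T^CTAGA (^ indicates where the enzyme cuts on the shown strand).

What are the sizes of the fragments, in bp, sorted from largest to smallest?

XbaI sites (TCTAGA) start at positions 45, 99, 152, 163.
XbaI cuts after the first base of each site, so after positions 45, 99, 152, 163.
Linear molecule, 4 cuts → 5 fragments:
  1–45 → 45 bp
  46–99 → 54 bp
  100–152 → 53 bp
  153–163 → 11 bp
  164–172 → 9 bp
Sorted largest to smallest: 54, 53, 45, 11, 9 bp.

54, 53, 45, 11, 9 bp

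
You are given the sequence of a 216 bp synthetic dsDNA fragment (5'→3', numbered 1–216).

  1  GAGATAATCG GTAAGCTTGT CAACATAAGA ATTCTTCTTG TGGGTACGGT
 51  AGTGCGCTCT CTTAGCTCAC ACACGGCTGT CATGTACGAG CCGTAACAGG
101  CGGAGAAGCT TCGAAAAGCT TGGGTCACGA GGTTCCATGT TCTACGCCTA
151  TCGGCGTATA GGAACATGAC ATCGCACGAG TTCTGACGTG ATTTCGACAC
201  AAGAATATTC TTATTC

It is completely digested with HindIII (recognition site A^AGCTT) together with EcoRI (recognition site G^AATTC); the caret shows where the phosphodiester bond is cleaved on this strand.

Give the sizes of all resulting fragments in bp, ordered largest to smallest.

HindIII sites (AAGCTT) start at positions 13, 106, 116.
HindIII cuts after the first base of each site, so after positions 13, 106, 116.
The EcoRI site (GAATTC) starts at position 29.
EcoRI cuts after the first base of each site, so after position 29.
Combined cut positions: 13, 29, 106, 116.
Linear molecule, 4 cuts → 5 fragments:
  1–13 → 13 bp
  14–29 → 16 bp
  30–106 → 77 bp
  107–116 → 10 bp
  117–216 → 100 bp
Sorted largest to smallest: 100, 77, 16, 13, 10 bp.

100, 77, 16, 13, 10 bp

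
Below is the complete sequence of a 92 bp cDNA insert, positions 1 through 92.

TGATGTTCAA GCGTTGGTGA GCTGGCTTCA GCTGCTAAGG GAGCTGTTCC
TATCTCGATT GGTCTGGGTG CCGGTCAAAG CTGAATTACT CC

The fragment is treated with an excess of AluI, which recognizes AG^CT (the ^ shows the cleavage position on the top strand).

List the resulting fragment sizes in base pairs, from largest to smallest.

37, 21, 12, 12, 10 bp

AluI sites (AGCT) start at positions 20, 30, 42, 79.
AluI cuts after base 2 of each site, so after positions 21, 31, 43, 80.
Linear molecule, 4 cuts → 5 fragments:
  1–21 → 21 bp
  22–31 → 10 bp
  32–43 → 12 bp
  44–80 → 37 bp
  81–92 → 12 bp
Sorted largest to smallest: 37, 21, 12, 12, 10 bp.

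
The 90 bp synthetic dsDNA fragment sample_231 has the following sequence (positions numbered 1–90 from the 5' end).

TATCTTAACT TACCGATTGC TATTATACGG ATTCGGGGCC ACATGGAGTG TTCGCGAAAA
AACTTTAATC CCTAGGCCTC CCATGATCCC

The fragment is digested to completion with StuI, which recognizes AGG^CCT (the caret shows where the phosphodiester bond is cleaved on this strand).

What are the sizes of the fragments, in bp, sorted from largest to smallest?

The StuI site (AGGCCT) starts at position 74.
StuI cuts after base 3 of each site, so after position 76.
Linear molecule, 1 cut → 2 fragments:
  1–76 → 76 bp
  77–90 → 14 bp
Sorted largest to smallest: 76, 14 bp.

76, 14 bp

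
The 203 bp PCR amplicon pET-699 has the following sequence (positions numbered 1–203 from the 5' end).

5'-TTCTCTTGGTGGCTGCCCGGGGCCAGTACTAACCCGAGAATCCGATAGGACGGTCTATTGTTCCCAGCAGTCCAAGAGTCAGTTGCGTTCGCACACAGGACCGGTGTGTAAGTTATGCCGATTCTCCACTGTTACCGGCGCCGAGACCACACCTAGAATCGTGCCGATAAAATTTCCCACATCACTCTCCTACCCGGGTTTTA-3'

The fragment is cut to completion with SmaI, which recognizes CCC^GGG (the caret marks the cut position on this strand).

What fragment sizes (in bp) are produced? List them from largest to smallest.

SmaI sites (CCCGGG) start at positions 16, 193.
SmaI cuts after base 3 of each site, so after positions 18, 195.
Linear molecule, 2 cuts → 3 fragments:
  1–18 → 18 bp
  19–195 → 177 bp
  196–203 → 8 bp
Sorted largest to smallest: 177, 18, 8 bp.

177, 18, 8 bp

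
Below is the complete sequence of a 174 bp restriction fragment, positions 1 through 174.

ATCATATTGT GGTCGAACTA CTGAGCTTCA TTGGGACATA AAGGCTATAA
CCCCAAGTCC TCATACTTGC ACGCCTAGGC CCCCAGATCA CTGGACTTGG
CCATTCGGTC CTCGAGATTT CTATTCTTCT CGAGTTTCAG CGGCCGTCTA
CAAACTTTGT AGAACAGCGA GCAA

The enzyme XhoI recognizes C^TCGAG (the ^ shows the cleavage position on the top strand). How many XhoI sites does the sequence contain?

CTCGAG occurs starting at positions 111, 129.
XhoI cuts at 2 sites.

2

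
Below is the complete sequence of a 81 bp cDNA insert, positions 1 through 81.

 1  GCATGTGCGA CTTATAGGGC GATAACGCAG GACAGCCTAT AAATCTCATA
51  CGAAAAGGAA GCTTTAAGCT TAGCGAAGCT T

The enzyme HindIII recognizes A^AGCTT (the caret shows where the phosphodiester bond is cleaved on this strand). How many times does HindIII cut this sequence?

3

AAGCTT occurs starting at positions 59, 66, 76.
HindIII cuts at 3 sites.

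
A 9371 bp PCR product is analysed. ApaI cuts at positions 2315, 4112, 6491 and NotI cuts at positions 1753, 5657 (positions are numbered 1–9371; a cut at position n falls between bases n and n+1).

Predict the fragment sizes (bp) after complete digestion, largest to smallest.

2880, 1797, 1753, 1545, 834, 562 bp

Combined cut positions (sorted): 1753, 2315, 4112, 5657, 6491.
Linear molecule, 5 cuts → 6 fragments:
  1753 − 0 = 1753 bp
  2315 − 1753 = 562 bp
  4112 − 2315 = 1797 bp
  5657 − 4112 = 1545 bp
  6491 − 5657 = 834 bp
  9371 − 6491 = 2880 bp
Sorted largest to smallest: 2880, 1797, 1753, 1545, 834, 562 bp.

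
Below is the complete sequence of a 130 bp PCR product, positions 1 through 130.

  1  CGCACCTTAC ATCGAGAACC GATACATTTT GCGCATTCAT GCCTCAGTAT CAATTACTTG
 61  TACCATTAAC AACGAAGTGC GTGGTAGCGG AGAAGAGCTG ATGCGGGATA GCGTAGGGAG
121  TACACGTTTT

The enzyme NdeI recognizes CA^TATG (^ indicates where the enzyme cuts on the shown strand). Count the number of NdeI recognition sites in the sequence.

No occurrence of CATATG is present in the sequence.
NdeI does not cut: 0 sites.

0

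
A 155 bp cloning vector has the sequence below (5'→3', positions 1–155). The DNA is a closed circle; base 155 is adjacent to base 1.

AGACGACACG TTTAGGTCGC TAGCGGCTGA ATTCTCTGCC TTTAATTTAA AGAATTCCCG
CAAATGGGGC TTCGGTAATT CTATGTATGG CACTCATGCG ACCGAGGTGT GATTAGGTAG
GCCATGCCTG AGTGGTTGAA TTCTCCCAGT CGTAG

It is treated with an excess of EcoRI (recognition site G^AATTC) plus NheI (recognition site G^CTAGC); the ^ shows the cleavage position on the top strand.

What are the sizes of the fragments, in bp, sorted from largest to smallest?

EcoRI sites (GAATTC) start at positions 29, 52, 138.
EcoRI cuts after the first base of each site, so after positions 29, 52, 138.
The NheI site (GCTAGC) starts at position 19.
NheI cuts after the first base of each site, so after position 19.
Combined cut positions: 19, 29, 52, 138.
Circular molecule, 4 cuts → 4 fragments:
  20–29 → 10 bp
  30–52 → 23 bp
  53–138 → 86 bp
  139–155 then 1–19 → 17 + 19 = 36 bp
Sorted largest to smallest: 86, 36, 23, 10 bp.

86, 36, 23, 10 bp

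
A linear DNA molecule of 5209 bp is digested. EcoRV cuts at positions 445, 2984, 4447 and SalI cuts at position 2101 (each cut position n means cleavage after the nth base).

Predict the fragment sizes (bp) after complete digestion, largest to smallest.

Combined cut positions (sorted): 445, 2101, 2984, 4447.
Linear molecule, 4 cuts → 5 fragments:
  445 − 0 = 445 bp
  2101 − 445 = 1656 bp
  2984 − 2101 = 883 bp
  4447 − 2984 = 1463 bp
  5209 − 4447 = 762 bp
Sorted largest to smallest: 1656, 1463, 883, 762, 445 bp.

1656, 1463, 883, 762, 445 bp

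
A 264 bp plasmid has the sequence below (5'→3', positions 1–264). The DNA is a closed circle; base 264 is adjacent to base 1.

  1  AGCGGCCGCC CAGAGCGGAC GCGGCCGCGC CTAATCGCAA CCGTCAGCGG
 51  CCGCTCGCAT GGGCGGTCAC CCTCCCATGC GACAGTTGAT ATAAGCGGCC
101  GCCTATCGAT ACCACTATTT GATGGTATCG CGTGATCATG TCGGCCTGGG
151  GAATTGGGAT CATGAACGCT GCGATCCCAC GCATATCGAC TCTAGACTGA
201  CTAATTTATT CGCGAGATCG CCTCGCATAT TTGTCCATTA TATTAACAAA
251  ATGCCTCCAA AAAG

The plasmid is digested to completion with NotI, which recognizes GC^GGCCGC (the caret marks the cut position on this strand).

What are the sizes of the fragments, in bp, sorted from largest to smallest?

NotI sites (GCGGCCGC) start at positions 2, 21, 47, 95.
NotI cuts after base 2 of each site, so after positions 3, 22, 48, 96.
Circular molecule, 4 cuts → 4 fragments:
  4–22 → 19 bp
  23–48 → 26 bp
  49–96 → 48 bp
  97–264 then 1–3 → 168 + 3 = 171 bp
Sorted largest to smallest: 171, 48, 26, 19 bp.

171, 48, 26, 19 bp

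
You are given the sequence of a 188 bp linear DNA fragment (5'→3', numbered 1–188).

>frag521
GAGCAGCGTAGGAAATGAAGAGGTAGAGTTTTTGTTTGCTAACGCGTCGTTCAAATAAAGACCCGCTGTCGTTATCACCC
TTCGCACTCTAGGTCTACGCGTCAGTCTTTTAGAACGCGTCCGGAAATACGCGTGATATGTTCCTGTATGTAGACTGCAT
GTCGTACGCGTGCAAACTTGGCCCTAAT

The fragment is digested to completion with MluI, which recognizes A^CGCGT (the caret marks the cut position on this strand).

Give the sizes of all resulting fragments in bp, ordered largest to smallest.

55, 42, 37, 22, 18, 14 bp

MluI sites (ACGCGT) start at positions 42, 97, 115, 129, 166.
MluI cuts after the first base of each site, so after positions 42, 97, 115, 129, 166.
Linear molecule, 5 cuts → 6 fragments:
  1–42 → 42 bp
  43–97 → 55 bp
  98–115 → 18 bp
  116–129 → 14 bp
  130–166 → 37 bp
  167–188 → 22 bp
Sorted largest to smallest: 55, 42, 37, 22, 18, 14 bp.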